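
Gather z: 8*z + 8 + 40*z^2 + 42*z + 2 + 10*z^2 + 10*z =50*z^2 + 60*z + 10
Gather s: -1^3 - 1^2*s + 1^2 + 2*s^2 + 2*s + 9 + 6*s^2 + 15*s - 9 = 8*s^2 + 16*s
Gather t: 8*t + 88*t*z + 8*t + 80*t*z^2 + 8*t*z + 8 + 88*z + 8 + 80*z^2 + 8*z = t*(80*z^2 + 96*z + 16) + 80*z^2 + 96*z + 16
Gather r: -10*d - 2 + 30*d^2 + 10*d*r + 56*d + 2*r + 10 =30*d^2 + 46*d + r*(10*d + 2) + 8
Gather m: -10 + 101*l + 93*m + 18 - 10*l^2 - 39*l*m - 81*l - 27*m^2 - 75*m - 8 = -10*l^2 + 20*l - 27*m^2 + m*(18 - 39*l)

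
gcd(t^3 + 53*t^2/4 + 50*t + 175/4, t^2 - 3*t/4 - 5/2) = t + 5/4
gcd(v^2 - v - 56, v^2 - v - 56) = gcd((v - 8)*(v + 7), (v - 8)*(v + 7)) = v^2 - v - 56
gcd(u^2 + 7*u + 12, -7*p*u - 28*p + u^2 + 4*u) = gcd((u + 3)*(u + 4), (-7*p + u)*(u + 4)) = u + 4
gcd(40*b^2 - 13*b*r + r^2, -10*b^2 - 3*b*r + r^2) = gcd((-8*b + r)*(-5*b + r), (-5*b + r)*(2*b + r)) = -5*b + r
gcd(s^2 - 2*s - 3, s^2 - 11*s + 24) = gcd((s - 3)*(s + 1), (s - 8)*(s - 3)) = s - 3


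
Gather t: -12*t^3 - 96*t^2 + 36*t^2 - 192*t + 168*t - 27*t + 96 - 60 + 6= -12*t^3 - 60*t^2 - 51*t + 42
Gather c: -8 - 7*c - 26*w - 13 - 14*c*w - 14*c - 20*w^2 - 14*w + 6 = c*(-14*w - 21) - 20*w^2 - 40*w - 15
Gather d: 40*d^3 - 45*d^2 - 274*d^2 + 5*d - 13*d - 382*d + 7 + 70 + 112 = 40*d^3 - 319*d^2 - 390*d + 189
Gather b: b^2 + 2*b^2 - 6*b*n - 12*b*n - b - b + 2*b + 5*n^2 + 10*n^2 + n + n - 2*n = 3*b^2 - 18*b*n + 15*n^2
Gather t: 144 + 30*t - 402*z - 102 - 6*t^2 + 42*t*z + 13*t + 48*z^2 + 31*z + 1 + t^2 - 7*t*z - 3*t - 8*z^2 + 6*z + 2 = -5*t^2 + t*(35*z + 40) + 40*z^2 - 365*z + 45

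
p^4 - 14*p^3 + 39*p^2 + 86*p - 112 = (p - 8)*(p - 7)*(p - 1)*(p + 2)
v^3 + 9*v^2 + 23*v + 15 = (v + 1)*(v + 3)*(v + 5)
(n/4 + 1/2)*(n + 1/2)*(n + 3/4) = n^3/4 + 13*n^2/16 + 23*n/32 + 3/16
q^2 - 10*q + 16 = (q - 8)*(q - 2)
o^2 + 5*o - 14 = (o - 2)*(o + 7)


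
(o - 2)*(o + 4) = o^2 + 2*o - 8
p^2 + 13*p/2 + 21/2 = (p + 3)*(p + 7/2)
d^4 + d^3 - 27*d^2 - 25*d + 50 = (d - 5)*(d - 1)*(d + 2)*(d + 5)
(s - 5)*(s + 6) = s^2 + s - 30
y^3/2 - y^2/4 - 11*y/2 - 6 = (y/2 + 1)*(y - 4)*(y + 3/2)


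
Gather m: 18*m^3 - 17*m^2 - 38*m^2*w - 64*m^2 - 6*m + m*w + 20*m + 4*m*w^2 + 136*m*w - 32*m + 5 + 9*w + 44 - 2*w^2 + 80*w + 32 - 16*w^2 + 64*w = 18*m^3 + m^2*(-38*w - 81) + m*(4*w^2 + 137*w - 18) - 18*w^2 + 153*w + 81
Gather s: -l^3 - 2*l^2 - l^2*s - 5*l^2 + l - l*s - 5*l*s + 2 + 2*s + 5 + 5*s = -l^3 - 7*l^2 + l + s*(-l^2 - 6*l + 7) + 7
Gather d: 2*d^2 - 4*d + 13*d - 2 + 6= 2*d^2 + 9*d + 4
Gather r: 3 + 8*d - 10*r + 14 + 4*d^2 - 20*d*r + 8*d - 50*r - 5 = 4*d^2 + 16*d + r*(-20*d - 60) + 12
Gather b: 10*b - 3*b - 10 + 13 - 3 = 7*b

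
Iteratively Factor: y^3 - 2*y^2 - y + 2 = (y - 1)*(y^2 - y - 2) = (y - 2)*(y - 1)*(y + 1)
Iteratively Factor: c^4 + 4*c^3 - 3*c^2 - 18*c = (c)*(c^3 + 4*c^2 - 3*c - 18) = c*(c + 3)*(c^2 + c - 6) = c*(c + 3)^2*(c - 2)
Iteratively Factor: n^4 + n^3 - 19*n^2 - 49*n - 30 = (n + 1)*(n^3 - 19*n - 30) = (n + 1)*(n + 3)*(n^2 - 3*n - 10) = (n + 1)*(n + 2)*(n + 3)*(n - 5)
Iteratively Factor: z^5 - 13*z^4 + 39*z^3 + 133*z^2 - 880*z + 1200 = (z - 3)*(z^4 - 10*z^3 + 9*z^2 + 160*z - 400) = (z - 3)*(z + 4)*(z^3 - 14*z^2 + 65*z - 100) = (z - 5)*(z - 3)*(z + 4)*(z^2 - 9*z + 20) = (z - 5)*(z - 4)*(z - 3)*(z + 4)*(z - 5)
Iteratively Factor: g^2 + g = (g + 1)*(g)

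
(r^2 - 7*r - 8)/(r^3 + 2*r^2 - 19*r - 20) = (r - 8)/(r^2 + r - 20)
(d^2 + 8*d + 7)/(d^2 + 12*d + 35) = (d + 1)/(d + 5)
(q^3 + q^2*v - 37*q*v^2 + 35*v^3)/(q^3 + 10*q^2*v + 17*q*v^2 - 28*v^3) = (q - 5*v)/(q + 4*v)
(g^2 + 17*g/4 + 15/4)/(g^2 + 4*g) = (4*g^2 + 17*g + 15)/(4*g*(g + 4))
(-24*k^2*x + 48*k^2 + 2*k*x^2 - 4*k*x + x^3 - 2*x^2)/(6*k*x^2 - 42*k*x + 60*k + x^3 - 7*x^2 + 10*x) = (-4*k + x)/(x - 5)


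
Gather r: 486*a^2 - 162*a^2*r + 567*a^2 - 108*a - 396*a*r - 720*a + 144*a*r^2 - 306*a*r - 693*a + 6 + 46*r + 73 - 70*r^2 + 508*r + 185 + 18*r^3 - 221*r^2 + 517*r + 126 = 1053*a^2 - 1521*a + 18*r^3 + r^2*(144*a - 291) + r*(-162*a^2 - 702*a + 1071) + 390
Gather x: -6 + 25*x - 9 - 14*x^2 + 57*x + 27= -14*x^2 + 82*x + 12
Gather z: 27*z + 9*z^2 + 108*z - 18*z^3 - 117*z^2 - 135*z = -18*z^3 - 108*z^2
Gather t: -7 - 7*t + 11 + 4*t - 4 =-3*t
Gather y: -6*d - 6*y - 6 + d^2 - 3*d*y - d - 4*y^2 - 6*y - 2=d^2 - 7*d - 4*y^2 + y*(-3*d - 12) - 8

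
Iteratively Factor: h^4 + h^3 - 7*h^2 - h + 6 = (h + 1)*(h^3 - 7*h + 6) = (h - 1)*(h + 1)*(h^2 + h - 6) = (h - 2)*(h - 1)*(h + 1)*(h + 3)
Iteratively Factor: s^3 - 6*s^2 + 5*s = (s - 5)*(s^2 - s) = (s - 5)*(s - 1)*(s)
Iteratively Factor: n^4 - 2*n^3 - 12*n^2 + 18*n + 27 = (n + 3)*(n^3 - 5*n^2 + 3*n + 9) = (n - 3)*(n + 3)*(n^2 - 2*n - 3) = (n - 3)*(n + 1)*(n + 3)*(n - 3)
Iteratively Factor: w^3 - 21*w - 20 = (w - 5)*(w^2 + 5*w + 4) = (w - 5)*(w + 4)*(w + 1)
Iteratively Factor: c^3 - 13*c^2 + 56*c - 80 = (c - 5)*(c^2 - 8*c + 16) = (c - 5)*(c - 4)*(c - 4)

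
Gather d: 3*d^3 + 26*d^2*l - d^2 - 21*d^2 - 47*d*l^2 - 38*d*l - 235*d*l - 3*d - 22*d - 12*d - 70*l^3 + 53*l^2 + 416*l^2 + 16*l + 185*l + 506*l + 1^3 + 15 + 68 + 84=3*d^3 + d^2*(26*l - 22) + d*(-47*l^2 - 273*l - 37) - 70*l^3 + 469*l^2 + 707*l + 168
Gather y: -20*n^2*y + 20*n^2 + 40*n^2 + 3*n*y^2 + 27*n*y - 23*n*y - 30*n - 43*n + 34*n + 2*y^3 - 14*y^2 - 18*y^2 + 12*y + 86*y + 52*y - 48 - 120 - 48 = 60*n^2 - 39*n + 2*y^3 + y^2*(3*n - 32) + y*(-20*n^2 + 4*n + 150) - 216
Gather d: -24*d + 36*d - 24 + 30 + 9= 12*d + 15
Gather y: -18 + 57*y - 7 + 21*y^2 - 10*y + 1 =21*y^2 + 47*y - 24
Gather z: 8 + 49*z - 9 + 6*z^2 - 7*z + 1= 6*z^2 + 42*z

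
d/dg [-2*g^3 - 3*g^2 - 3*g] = -6*g^2 - 6*g - 3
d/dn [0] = 0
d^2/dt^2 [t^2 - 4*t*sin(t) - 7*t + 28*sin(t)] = 4*t*sin(t) - 28*sin(t) - 8*cos(t) + 2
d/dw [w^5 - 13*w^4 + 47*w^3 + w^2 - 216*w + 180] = 5*w^4 - 52*w^3 + 141*w^2 + 2*w - 216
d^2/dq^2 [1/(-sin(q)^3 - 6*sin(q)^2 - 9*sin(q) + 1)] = 3*(3*sin(q)^6 + 22*sin(q)^5 + 50*sin(q)^4 + 25*sin(q)^3 - 55*sin(q)^2 - 107*sin(q) - 58)/(sin(q)^3 + 6*sin(q)^2 + 9*sin(q) - 1)^3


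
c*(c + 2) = c^2 + 2*c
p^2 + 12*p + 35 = (p + 5)*(p + 7)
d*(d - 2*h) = d^2 - 2*d*h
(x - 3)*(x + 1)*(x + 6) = x^3 + 4*x^2 - 15*x - 18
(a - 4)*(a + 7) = a^2 + 3*a - 28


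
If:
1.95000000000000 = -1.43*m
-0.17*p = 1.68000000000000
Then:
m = -1.36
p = -9.88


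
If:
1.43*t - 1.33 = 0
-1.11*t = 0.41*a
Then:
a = -2.52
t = 0.93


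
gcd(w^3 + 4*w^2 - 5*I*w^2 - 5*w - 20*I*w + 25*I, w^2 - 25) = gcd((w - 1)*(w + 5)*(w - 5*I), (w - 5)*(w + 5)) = w + 5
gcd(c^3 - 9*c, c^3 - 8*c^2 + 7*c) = c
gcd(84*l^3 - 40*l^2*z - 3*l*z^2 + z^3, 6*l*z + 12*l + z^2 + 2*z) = 6*l + z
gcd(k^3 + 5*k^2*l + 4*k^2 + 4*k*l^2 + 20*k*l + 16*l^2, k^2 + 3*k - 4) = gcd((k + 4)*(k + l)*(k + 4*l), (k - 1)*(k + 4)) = k + 4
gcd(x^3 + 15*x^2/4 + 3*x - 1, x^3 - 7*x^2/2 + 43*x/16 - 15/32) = x - 1/4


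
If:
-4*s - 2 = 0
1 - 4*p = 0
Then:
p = 1/4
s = -1/2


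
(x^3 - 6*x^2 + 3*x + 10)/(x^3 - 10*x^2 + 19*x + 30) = (x - 2)/(x - 6)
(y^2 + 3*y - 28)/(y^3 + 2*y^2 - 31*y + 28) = 1/(y - 1)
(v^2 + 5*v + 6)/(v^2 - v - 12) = (v + 2)/(v - 4)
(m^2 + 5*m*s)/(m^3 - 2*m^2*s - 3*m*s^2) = (-m - 5*s)/(-m^2 + 2*m*s + 3*s^2)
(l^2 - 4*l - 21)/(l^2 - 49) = (l + 3)/(l + 7)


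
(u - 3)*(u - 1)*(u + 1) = u^3 - 3*u^2 - u + 3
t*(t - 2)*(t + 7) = t^3 + 5*t^2 - 14*t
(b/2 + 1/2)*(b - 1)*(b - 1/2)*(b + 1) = b^4/2 + b^3/4 - 3*b^2/4 - b/4 + 1/4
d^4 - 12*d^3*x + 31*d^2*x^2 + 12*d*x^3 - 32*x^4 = (d - 8*x)*(d - 4*x)*(d - x)*(d + x)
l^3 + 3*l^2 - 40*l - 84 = (l - 6)*(l + 2)*(l + 7)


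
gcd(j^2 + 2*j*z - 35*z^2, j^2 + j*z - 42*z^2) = j + 7*z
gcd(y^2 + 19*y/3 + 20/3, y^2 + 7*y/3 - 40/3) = y + 5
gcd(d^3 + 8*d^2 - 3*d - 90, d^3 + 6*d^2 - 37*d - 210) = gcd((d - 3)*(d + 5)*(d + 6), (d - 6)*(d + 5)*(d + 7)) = d + 5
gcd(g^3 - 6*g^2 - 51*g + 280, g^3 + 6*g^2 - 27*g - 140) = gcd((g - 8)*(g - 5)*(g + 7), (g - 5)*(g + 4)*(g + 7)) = g^2 + 2*g - 35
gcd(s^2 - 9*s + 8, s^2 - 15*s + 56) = s - 8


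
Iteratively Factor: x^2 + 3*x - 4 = (x + 4)*(x - 1)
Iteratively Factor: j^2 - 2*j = (j - 2)*(j)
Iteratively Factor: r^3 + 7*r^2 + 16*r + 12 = (r + 3)*(r^2 + 4*r + 4) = (r + 2)*(r + 3)*(r + 2)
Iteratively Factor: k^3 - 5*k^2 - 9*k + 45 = (k - 3)*(k^2 - 2*k - 15) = (k - 3)*(k + 3)*(k - 5)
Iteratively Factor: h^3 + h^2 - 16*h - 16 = (h + 4)*(h^2 - 3*h - 4) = (h + 1)*(h + 4)*(h - 4)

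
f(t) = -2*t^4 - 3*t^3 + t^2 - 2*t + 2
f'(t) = -8*t^3 - 9*t^2 + 2*t - 2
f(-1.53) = 7.19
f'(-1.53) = 2.52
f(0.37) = 1.21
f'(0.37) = -2.90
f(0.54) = 0.57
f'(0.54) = -4.80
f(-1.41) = 7.31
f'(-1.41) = -0.29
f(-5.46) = -1246.42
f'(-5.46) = 1020.95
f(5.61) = -2488.41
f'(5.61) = -1686.50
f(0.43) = 1.02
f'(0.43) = -3.44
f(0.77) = -1.02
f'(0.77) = -9.45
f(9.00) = -15244.00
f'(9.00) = -6545.00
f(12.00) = -46534.00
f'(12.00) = -15098.00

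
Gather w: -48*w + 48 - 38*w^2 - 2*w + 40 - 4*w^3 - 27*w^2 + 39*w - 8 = -4*w^3 - 65*w^2 - 11*w + 80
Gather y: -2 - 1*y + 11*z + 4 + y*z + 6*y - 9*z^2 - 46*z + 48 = y*(z + 5) - 9*z^2 - 35*z + 50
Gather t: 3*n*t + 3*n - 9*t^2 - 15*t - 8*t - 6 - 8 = 3*n - 9*t^2 + t*(3*n - 23) - 14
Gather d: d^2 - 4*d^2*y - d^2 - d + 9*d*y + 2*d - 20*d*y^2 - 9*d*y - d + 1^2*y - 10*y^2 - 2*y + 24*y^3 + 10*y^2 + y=-4*d^2*y - 20*d*y^2 + 24*y^3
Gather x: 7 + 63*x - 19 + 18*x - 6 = 81*x - 18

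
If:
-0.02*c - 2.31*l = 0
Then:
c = -115.5*l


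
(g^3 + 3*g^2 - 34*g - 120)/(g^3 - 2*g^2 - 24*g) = (g + 5)/g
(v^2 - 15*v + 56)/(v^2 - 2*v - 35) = (v - 8)/(v + 5)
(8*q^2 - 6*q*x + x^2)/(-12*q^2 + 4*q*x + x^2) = (-4*q + x)/(6*q + x)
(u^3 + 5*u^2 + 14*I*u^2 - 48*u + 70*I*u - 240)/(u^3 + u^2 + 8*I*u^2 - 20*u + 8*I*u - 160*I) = (u + 6*I)/(u - 4)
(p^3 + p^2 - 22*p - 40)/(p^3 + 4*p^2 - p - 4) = (p^2 - 3*p - 10)/(p^2 - 1)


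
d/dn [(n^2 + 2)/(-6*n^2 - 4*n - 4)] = (-n^2 + 4*n + 2)/(9*n^4 + 12*n^3 + 16*n^2 + 8*n + 4)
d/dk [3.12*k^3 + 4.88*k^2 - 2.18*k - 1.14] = 9.36*k^2 + 9.76*k - 2.18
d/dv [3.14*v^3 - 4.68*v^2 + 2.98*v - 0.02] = 9.42*v^2 - 9.36*v + 2.98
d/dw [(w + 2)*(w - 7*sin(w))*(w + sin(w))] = (w + 2)*(w - 7*sin(w))*(cos(w) + 1) - (w + 2)*(w + sin(w))*(7*cos(w) - 1) + (w - 7*sin(w))*(w + sin(w))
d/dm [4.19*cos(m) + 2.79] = -4.19*sin(m)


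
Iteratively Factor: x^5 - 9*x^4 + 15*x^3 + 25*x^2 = (x - 5)*(x^4 - 4*x^3 - 5*x^2) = x*(x - 5)*(x^3 - 4*x^2 - 5*x) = x^2*(x - 5)*(x^2 - 4*x - 5) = x^2*(x - 5)^2*(x + 1)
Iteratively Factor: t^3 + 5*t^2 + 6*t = (t + 2)*(t^2 + 3*t) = t*(t + 2)*(t + 3)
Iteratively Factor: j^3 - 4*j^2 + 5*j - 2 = (j - 2)*(j^2 - 2*j + 1) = (j - 2)*(j - 1)*(j - 1)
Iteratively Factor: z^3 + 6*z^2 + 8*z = (z + 2)*(z^2 + 4*z) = z*(z + 2)*(z + 4)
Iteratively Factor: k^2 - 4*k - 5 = (k + 1)*(k - 5)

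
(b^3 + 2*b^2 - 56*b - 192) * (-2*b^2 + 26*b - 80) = -2*b^5 + 22*b^4 + 84*b^3 - 1232*b^2 - 512*b + 15360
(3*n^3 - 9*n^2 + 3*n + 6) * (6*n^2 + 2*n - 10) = 18*n^5 - 48*n^4 - 30*n^3 + 132*n^2 - 18*n - 60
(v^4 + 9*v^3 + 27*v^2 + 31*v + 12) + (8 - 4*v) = v^4 + 9*v^3 + 27*v^2 + 27*v + 20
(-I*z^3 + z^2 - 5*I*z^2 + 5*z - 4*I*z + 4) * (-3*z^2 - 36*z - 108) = 3*I*z^5 - 3*z^4 + 51*I*z^4 - 51*z^3 + 300*I*z^3 - 300*z^2 + 684*I*z^2 - 684*z + 432*I*z - 432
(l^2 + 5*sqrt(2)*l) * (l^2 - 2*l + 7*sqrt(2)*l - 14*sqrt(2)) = l^4 - 2*l^3 + 12*sqrt(2)*l^3 - 24*sqrt(2)*l^2 + 70*l^2 - 140*l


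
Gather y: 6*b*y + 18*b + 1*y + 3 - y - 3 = 6*b*y + 18*b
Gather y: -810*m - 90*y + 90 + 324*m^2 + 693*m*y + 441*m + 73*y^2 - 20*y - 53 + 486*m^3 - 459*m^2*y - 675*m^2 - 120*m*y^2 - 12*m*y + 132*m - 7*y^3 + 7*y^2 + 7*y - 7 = 486*m^3 - 351*m^2 - 237*m - 7*y^3 + y^2*(80 - 120*m) + y*(-459*m^2 + 681*m - 103) + 30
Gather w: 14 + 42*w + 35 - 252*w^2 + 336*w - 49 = -252*w^2 + 378*w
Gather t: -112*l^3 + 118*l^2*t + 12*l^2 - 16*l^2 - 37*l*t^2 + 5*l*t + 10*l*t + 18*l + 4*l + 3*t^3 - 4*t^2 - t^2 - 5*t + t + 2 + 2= -112*l^3 - 4*l^2 + 22*l + 3*t^3 + t^2*(-37*l - 5) + t*(118*l^2 + 15*l - 4) + 4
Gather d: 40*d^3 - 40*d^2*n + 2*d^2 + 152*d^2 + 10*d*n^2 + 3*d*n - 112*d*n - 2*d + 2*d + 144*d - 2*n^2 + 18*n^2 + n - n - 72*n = 40*d^3 + d^2*(154 - 40*n) + d*(10*n^2 - 109*n + 144) + 16*n^2 - 72*n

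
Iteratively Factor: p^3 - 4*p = (p)*(p^2 - 4) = p*(p + 2)*(p - 2)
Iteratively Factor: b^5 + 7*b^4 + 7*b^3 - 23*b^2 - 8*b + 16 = (b - 1)*(b^4 + 8*b^3 + 15*b^2 - 8*b - 16) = (b - 1)^2*(b^3 + 9*b^2 + 24*b + 16) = (b - 1)^2*(b + 4)*(b^2 + 5*b + 4) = (b - 1)^2*(b + 1)*(b + 4)*(b + 4)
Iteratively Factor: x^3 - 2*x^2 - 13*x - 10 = (x + 1)*(x^2 - 3*x - 10) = (x + 1)*(x + 2)*(x - 5)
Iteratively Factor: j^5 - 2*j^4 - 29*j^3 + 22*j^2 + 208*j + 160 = (j - 5)*(j^4 + 3*j^3 - 14*j^2 - 48*j - 32) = (j - 5)*(j + 2)*(j^3 + j^2 - 16*j - 16) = (j - 5)*(j + 2)*(j + 4)*(j^2 - 3*j - 4) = (j - 5)*(j + 1)*(j + 2)*(j + 4)*(j - 4)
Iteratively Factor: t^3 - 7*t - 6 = (t + 1)*(t^2 - t - 6) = (t + 1)*(t + 2)*(t - 3)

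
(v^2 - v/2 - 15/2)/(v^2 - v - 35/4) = 2*(v - 3)/(2*v - 7)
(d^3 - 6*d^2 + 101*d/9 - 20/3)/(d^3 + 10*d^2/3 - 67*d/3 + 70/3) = (d^2 - 13*d/3 + 4)/(d^2 + 5*d - 14)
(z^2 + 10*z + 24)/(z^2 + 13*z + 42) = (z + 4)/(z + 7)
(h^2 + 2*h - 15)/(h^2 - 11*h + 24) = (h + 5)/(h - 8)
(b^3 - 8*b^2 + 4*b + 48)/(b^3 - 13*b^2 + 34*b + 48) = (b^2 - 2*b - 8)/(b^2 - 7*b - 8)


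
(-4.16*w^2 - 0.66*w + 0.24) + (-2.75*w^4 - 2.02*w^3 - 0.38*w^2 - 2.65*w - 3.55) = -2.75*w^4 - 2.02*w^3 - 4.54*w^2 - 3.31*w - 3.31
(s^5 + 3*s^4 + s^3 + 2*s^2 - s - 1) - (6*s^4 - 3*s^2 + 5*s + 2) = s^5 - 3*s^4 + s^3 + 5*s^2 - 6*s - 3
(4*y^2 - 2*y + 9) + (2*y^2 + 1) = 6*y^2 - 2*y + 10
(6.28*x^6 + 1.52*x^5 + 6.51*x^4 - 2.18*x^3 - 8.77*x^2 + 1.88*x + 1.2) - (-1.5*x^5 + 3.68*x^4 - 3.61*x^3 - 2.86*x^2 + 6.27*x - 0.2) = 6.28*x^6 + 3.02*x^5 + 2.83*x^4 + 1.43*x^3 - 5.91*x^2 - 4.39*x + 1.4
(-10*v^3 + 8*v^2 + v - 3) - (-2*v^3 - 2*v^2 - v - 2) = -8*v^3 + 10*v^2 + 2*v - 1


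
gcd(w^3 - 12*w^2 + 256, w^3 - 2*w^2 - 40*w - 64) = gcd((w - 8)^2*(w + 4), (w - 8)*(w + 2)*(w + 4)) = w^2 - 4*w - 32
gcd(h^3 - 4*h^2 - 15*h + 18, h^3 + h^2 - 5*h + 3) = h^2 + 2*h - 3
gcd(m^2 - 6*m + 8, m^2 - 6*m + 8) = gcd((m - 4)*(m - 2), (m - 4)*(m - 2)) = m^2 - 6*m + 8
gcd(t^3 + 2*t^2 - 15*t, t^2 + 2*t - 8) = 1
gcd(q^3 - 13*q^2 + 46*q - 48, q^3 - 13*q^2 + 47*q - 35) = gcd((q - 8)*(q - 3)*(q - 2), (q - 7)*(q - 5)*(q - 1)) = 1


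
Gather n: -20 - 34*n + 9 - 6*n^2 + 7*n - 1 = -6*n^2 - 27*n - 12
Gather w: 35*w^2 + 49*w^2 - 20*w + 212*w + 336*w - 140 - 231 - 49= 84*w^2 + 528*w - 420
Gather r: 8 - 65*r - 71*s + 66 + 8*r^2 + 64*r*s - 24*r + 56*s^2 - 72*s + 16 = 8*r^2 + r*(64*s - 89) + 56*s^2 - 143*s + 90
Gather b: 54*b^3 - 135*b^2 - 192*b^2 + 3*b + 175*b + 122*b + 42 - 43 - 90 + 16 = 54*b^3 - 327*b^2 + 300*b - 75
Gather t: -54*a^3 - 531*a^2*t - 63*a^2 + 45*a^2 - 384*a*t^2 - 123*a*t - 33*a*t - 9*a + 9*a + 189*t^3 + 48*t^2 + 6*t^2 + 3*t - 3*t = -54*a^3 - 18*a^2 + 189*t^3 + t^2*(54 - 384*a) + t*(-531*a^2 - 156*a)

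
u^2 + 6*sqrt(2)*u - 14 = (u - sqrt(2))*(u + 7*sqrt(2))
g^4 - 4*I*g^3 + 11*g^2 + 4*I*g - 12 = (g - 1)*(g + 1)*(g - 6*I)*(g + 2*I)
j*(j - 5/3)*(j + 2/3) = j^3 - j^2 - 10*j/9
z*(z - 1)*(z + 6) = z^3 + 5*z^2 - 6*z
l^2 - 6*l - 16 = (l - 8)*(l + 2)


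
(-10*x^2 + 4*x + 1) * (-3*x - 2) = 30*x^3 + 8*x^2 - 11*x - 2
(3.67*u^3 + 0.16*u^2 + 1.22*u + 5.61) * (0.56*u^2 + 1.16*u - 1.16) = 2.0552*u^5 + 4.3468*u^4 - 3.3884*u^3 + 4.3712*u^2 + 5.0924*u - 6.5076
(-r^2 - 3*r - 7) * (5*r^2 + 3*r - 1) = -5*r^4 - 18*r^3 - 43*r^2 - 18*r + 7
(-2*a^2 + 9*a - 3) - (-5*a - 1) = -2*a^2 + 14*a - 2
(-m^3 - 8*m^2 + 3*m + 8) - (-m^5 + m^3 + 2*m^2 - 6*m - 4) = m^5 - 2*m^3 - 10*m^2 + 9*m + 12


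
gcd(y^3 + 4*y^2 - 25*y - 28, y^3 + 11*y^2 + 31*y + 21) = y^2 + 8*y + 7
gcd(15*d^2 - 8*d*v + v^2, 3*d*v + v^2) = 1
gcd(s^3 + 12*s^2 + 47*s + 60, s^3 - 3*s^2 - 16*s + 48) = s + 4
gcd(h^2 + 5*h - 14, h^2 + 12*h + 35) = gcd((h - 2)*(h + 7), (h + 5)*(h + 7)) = h + 7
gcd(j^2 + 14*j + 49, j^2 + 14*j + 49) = j^2 + 14*j + 49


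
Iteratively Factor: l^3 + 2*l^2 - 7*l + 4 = (l - 1)*(l^2 + 3*l - 4) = (l - 1)*(l + 4)*(l - 1)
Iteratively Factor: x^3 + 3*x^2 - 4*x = (x - 1)*(x^2 + 4*x) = (x - 1)*(x + 4)*(x)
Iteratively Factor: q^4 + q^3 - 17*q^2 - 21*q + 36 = (q - 1)*(q^3 + 2*q^2 - 15*q - 36) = (q - 1)*(q + 3)*(q^2 - q - 12) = (q - 1)*(q + 3)^2*(q - 4)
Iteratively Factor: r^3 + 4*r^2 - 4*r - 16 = (r - 2)*(r^2 + 6*r + 8) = (r - 2)*(r + 2)*(r + 4)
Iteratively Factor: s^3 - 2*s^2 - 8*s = (s + 2)*(s^2 - 4*s) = s*(s + 2)*(s - 4)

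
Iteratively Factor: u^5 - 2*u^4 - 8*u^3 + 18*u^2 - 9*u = (u)*(u^4 - 2*u^3 - 8*u^2 + 18*u - 9) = u*(u - 1)*(u^3 - u^2 - 9*u + 9) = u*(u - 1)^2*(u^2 - 9) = u*(u - 3)*(u - 1)^2*(u + 3)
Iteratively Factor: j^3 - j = (j - 1)*(j^2 + j) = (j - 1)*(j + 1)*(j)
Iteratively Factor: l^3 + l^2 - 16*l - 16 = (l - 4)*(l^2 + 5*l + 4) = (l - 4)*(l + 1)*(l + 4)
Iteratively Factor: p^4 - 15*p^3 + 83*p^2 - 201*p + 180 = (p - 4)*(p^3 - 11*p^2 + 39*p - 45) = (p - 4)*(p - 3)*(p^2 - 8*p + 15) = (p - 5)*(p - 4)*(p - 3)*(p - 3)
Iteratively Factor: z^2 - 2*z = (z - 2)*(z)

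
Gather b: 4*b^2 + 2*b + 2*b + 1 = 4*b^2 + 4*b + 1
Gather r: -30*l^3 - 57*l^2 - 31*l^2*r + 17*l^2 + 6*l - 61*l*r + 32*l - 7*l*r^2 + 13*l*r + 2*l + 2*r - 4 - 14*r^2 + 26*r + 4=-30*l^3 - 40*l^2 + 40*l + r^2*(-7*l - 14) + r*(-31*l^2 - 48*l + 28)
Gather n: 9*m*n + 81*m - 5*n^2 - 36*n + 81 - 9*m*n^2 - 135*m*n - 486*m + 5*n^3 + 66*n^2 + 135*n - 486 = -405*m + 5*n^3 + n^2*(61 - 9*m) + n*(99 - 126*m) - 405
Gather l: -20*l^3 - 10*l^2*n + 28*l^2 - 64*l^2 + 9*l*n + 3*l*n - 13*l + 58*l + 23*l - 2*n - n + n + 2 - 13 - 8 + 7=-20*l^3 + l^2*(-10*n - 36) + l*(12*n + 68) - 2*n - 12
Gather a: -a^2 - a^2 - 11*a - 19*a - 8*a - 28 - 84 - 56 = -2*a^2 - 38*a - 168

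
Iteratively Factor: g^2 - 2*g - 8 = (g - 4)*(g + 2)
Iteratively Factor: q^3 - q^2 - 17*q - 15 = (q - 5)*(q^2 + 4*q + 3) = (q - 5)*(q + 3)*(q + 1)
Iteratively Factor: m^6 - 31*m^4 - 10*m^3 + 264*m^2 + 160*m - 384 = (m - 4)*(m^5 + 4*m^4 - 15*m^3 - 70*m^2 - 16*m + 96) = (m - 4)*(m - 1)*(m^4 + 5*m^3 - 10*m^2 - 80*m - 96) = (m - 4)*(m - 1)*(m + 2)*(m^3 + 3*m^2 - 16*m - 48) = (m - 4)^2*(m - 1)*(m + 2)*(m^2 + 7*m + 12) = (m - 4)^2*(m - 1)*(m + 2)*(m + 3)*(m + 4)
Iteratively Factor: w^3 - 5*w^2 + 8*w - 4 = (w - 2)*(w^2 - 3*w + 2) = (w - 2)^2*(w - 1)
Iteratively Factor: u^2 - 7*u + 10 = (u - 2)*(u - 5)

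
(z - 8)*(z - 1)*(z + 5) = z^3 - 4*z^2 - 37*z + 40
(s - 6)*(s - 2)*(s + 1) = s^3 - 7*s^2 + 4*s + 12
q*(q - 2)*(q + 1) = q^3 - q^2 - 2*q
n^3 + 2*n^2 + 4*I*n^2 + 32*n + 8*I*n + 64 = (n + 2)*(n - 4*I)*(n + 8*I)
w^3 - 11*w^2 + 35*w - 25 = (w - 5)^2*(w - 1)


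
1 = 1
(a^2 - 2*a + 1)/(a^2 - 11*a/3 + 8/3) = 3*(a - 1)/(3*a - 8)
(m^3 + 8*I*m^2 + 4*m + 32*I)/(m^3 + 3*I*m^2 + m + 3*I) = (m^3 + 8*I*m^2 + 4*m + 32*I)/(m^3 + 3*I*m^2 + m + 3*I)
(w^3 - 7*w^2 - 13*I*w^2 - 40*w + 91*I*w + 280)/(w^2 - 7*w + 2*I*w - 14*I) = (w^2 - 13*I*w - 40)/(w + 2*I)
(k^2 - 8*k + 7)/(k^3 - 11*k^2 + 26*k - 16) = (k - 7)/(k^2 - 10*k + 16)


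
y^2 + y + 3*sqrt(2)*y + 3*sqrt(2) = (y + 1)*(y + 3*sqrt(2))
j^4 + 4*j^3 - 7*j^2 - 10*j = j*(j - 2)*(j + 1)*(j + 5)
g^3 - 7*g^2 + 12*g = g*(g - 4)*(g - 3)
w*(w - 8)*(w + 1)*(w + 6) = w^4 - w^3 - 50*w^2 - 48*w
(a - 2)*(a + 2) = a^2 - 4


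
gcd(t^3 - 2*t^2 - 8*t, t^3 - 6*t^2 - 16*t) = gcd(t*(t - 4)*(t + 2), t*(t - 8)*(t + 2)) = t^2 + 2*t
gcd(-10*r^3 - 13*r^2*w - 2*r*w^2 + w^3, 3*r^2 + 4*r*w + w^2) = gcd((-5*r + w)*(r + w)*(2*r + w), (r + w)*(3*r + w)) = r + w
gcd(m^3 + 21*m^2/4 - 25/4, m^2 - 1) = m - 1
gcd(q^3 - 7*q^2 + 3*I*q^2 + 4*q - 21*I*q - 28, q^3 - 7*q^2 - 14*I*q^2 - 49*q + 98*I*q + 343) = q - 7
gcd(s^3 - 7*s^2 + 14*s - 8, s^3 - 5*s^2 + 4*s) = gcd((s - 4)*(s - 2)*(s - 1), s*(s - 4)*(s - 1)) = s^2 - 5*s + 4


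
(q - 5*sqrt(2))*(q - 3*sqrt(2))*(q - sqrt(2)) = q^3 - 9*sqrt(2)*q^2 + 46*q - 30*sqrt(2)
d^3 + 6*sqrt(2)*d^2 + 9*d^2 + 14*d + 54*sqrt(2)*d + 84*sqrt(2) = (d + 2)*(d + 7)*(d + 6*sqrt(2))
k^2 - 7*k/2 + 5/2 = (k - 5/2)*(k - 1)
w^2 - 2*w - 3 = (w - 3)*(w + 1)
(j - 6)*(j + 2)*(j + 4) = j^3 - 28*j - 48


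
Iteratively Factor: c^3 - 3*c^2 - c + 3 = (c + 1)*(c^2 - 4*c + 3) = (c - 3)*(c + 1)*(c - 1)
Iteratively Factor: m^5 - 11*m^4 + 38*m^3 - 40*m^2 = (m)*(m^4 - 11*m^3 + 38*m^2 - 40*m) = m*(m - 4)*(m^3 - 7*m^2 + 10*m) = m^2*(m - 4)*(m^2 - 7*m + 10) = m^2*(m - 4)*(m - 2)*(m - 5)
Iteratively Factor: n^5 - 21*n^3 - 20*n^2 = (n)*(n^4 - 21*n^2 - 20*n) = n*(n + 1)*(n^3 - n^2 - 20*n) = n^2*(n + 1)*(n^2 - n - 20) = n^2*(n - 5)*(n + 1)*(n + 4)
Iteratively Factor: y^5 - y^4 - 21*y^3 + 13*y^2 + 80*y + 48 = (y + 1)*(y^4 - 2*y^3 - 19*y^2 + 32*y + 48) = (y - 4)*(y + 1)*(y^3 + 2*y^2 - 11*y - 12) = (y - 4)*(y + 1)*(y + 4)*(y^2 - 2*y - 3) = (y - 4)*(y + 1)^2*(y + 4)*(y - 3)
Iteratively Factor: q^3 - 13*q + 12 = (q - 3)*(q^2 + 3*q - 4) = (q - 3)*(q + 4)*(q - 1)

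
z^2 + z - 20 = (z - 4)*(z + 5)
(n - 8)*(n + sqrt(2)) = n^2 - 8*n + sqrt(2)*n - 8*sqrt(2)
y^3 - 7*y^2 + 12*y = y*(y - 4)*(y - 3)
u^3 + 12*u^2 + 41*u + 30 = (u + 1)*(u + 5)*(u + 6)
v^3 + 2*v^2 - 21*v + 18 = (v - 3)*(v - 1)*(v + 6)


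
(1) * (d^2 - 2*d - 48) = d^2 - 2*d - 48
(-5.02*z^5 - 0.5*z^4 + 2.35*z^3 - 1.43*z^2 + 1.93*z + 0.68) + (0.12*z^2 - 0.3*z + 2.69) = -5.02*z^5 - 0.5*z^4 + 2.35*z^3 - 1.31*z^2 + 1.63*z + 3.37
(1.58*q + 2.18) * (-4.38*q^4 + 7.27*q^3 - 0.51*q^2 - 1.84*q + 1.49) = -6.9204*q^5 + 1.9382*q^4 + 15.0428*q^3 - 4.019*q^2 - 1.657*q + 3.2482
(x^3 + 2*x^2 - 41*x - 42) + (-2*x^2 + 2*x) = x^3 - 39*x - 42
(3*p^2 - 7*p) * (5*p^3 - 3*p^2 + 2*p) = 15*p^5 - 44*p^4 + 27*p^3 - 14*p^2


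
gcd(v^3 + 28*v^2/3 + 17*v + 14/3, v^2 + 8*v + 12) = v + 2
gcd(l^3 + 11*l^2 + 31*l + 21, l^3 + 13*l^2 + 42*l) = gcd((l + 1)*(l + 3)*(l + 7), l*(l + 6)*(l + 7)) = l + 7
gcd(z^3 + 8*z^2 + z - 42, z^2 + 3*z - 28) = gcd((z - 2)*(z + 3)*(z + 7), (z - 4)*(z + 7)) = z + 7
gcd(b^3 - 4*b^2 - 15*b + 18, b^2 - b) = b - 1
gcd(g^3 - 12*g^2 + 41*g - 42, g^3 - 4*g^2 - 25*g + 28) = g - 7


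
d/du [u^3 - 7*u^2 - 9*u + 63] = 3*u^2 - 14*u - 9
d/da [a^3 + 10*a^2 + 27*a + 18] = 3*a^2 + 20*a + 27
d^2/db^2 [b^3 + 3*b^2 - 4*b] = 6*b + 6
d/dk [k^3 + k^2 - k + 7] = 3*k^2 + 2*k - 1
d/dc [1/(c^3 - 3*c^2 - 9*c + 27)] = 3*(-c^2 + 2*c + 3)/(c^3 - 3*c^2 - 9*c + 27)^2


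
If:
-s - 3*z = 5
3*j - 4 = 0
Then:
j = 4/3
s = -3*z - 5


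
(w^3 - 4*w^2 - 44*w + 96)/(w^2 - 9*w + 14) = (w^2 - 2*w - 48)/(w - 7)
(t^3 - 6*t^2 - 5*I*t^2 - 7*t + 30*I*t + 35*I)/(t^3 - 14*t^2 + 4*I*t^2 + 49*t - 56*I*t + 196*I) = (t^2 + t*(1 - 5*I) - 5*I)/(t^2 + t*(-7 + 4*I) - 28*I)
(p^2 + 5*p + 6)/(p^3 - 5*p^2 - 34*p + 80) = (p^2 + 5*p + 6)/(p^3 - 5*p^2 - 34*p + 80)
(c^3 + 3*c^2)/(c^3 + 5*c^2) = (c + 3)/(c + 5)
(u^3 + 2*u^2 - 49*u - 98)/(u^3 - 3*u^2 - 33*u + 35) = (u^2 + 9*u + 14)/(u^2 + 4*u - 5)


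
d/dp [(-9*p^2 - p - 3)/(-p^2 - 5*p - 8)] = (44*p^2 + 138*p - 7)/(p^4 + 10*p^3 + 41*p^2 + 80*p + 64)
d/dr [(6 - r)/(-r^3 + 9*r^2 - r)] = (r*(r^2 - 9*r + 1) - (r - 6)*(3*r^2 - 18*r + 1))/(r^2*(r^2 - 9*r + 1)^2)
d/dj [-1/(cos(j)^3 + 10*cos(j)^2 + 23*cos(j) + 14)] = (3*sin(j)^2 - 20*cos(j) - 26)*sin(j)/(cos(j)^3 + 10*cos(j)^2 + 23*cos(j) + 14)^2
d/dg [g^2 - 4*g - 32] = 2*g - 4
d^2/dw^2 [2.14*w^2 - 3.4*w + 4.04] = 4.28000000000000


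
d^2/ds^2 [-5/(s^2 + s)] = 10*(s*(s + 1) - (2*s + 1)^2)/(s^3*(s + 1)^3)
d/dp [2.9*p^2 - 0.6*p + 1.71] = 5.8*p - 0.6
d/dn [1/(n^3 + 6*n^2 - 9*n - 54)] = 3*(-n^2 - 4*n + 3)/(n^3 + 6*n^2 - 9*n - 54)^2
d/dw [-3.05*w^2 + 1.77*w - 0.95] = 1.77 - 6.1*w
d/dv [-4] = 0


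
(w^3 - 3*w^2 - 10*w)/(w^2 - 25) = w*(w + 2)/(w + 5)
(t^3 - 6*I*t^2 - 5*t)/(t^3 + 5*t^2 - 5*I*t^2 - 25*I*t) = (t - I)/(t + 5)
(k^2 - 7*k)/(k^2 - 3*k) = (k - 7)/(k - 3)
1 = 1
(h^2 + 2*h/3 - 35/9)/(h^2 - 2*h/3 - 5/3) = (h + 7/3)/(h + 1)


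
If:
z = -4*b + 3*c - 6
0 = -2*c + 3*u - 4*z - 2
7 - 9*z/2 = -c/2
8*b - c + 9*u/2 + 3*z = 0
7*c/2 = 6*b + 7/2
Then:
No Solution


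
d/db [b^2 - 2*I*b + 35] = 2*b - 2*I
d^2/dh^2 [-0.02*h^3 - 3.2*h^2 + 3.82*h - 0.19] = -0.12*h - 6.4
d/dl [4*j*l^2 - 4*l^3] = 4*l*(2*j - 3*l)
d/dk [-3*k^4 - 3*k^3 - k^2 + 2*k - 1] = -12*k^3 - 9*k^2 - 2*k + 2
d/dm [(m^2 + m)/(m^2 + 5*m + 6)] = 2*(2*m^2 + 6*m + 3)/(m^4 + 10*m^3 + 37*m^2 + 60*m + 36)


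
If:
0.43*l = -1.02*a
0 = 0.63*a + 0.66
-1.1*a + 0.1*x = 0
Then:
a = -1.05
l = 2.49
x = -11.52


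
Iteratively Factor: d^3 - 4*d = (d + 2)*(d^2 - 2*d) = (d - 2)*(d + 2)*(d)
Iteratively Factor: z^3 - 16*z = (z + 4)*(z^2 - 4*z) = z*(z + 4)*(z - 4)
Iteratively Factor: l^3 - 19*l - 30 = (l - 5)*(l^2 + 5*l + 6) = (l - 5)*(l + 2)*(l + 3)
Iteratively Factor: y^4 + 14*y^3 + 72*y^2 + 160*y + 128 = (y + 4)*(y^3 + 10*y^2 + 32*y + 32) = (y + 4)^2*(y^2 + 6*y + 8) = (y + 4)^3*(y + 2)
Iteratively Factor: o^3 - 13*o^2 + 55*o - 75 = (o - 5)*(o^2 - 8*o + 15) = (o - 5)^2*(o - 3)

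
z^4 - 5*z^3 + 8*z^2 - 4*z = z*(z - 2)^2*(z - 1)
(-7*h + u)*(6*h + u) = -42*h^2 - h*u + u^2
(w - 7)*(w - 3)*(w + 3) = w^3 - 7*w^2 - 9*w + 63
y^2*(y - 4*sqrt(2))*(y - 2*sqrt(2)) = y^4 - 6*sqrt(2)*y^3 + 16*y^2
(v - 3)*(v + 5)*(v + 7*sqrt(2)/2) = v^3 + 2*v^2 + 7*sqrt(2)*v^2/2 - 15*v + 7*sqrt(2)*v - 105*sqrt(2)/2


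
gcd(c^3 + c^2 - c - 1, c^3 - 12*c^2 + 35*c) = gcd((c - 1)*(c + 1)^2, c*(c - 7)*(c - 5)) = 1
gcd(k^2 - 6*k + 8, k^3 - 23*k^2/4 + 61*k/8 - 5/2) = k - 4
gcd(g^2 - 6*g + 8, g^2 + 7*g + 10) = 1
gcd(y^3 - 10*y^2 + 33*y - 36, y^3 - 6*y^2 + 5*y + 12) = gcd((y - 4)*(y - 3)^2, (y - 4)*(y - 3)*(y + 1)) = y^2 - 7*y + 12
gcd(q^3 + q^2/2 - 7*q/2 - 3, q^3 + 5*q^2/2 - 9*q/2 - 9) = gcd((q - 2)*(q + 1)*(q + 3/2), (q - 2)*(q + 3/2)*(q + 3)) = q^2 - q/2 - 3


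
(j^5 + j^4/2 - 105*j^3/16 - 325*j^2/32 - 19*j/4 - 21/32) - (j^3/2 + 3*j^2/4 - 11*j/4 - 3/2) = j^5 + j^4/2 - 113*j^3/16 - 349*j^2/32 - 2*j + 27/32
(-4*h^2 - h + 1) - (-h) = 1 - 4*h^2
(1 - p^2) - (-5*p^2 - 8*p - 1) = 4*p^2 + 8*p + 2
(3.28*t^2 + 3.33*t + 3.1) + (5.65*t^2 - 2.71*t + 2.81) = 8.93*t^2 + 0.62*t + 5.91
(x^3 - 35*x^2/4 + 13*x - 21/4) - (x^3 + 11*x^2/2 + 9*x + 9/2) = -57*x^2/4 + 4*x - 39/4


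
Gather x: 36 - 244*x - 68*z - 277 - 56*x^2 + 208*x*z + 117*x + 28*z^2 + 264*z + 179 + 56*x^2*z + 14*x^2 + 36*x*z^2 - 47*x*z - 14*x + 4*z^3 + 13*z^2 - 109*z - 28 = x^2*(56*z - 42) + x*(36*z^2 + 161*z - 141) + 4*z^3 + 41*z^2 + 87*z - 90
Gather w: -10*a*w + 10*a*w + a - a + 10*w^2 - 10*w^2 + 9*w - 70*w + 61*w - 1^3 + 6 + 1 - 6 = 0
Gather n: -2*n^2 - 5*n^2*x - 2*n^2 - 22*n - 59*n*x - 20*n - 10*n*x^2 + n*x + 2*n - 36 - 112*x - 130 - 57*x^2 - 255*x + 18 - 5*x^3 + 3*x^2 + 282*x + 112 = n^2*(-5*x - 4) + n*(-10*x^2 - 58*x - 40) - 5*x^3 - 54*x^2 - 85*x - 36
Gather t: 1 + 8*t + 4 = 8*t + 5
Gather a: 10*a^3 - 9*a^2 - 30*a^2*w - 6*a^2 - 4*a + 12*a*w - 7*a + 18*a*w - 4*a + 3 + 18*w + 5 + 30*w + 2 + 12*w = 10*a^3 + a^2*(-30*w - 15) + a*(30*w - 15) + 60*w + 10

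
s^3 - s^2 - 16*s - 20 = (s - 5)*(s + 2)^2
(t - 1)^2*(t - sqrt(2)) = t^3 - 2*t^2 - sqrt(2)*t^2 + t + 2*sqrt(2)*t - sqrt(2)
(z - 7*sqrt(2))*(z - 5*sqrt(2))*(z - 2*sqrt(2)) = z^3 - 14*sqrt(2)*z^2 + 118*z - 140*sqrt(2)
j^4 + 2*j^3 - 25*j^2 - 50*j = j*(j - 5)*(j + 2)*(j + 5)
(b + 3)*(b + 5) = b^2 + 8*b + 15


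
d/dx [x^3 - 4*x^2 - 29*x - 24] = 3*x^2 - 8*x - 29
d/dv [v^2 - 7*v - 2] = 2*v - 7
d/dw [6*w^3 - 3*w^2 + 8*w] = 18*w^2 - 6*w + 8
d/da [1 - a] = -1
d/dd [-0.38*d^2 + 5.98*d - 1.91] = 5.98 - 0.76*d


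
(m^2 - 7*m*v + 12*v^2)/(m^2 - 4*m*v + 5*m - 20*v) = (m - 3*v)/(m + 5)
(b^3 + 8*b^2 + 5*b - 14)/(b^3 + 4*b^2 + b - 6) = (b + 7)/(b + 3)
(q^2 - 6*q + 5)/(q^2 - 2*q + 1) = (q - 5)/(q - 1)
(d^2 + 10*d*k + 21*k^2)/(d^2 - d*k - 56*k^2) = (d + 3*k)/(d - 8*k)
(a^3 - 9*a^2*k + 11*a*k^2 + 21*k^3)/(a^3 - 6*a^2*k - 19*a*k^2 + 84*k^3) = (a + k)/(a + 4*k)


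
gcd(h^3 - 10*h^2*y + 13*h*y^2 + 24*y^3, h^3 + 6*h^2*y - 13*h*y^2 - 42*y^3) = -h + 3*y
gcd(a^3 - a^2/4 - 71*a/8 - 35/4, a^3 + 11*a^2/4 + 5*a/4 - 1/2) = a + 2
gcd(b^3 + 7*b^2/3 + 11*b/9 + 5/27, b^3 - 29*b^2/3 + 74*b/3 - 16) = 1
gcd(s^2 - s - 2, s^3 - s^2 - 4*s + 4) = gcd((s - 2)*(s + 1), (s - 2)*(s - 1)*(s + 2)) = s - 2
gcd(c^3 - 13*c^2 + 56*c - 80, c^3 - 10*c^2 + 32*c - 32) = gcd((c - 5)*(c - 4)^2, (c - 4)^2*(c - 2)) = c^2 - 8*c + 16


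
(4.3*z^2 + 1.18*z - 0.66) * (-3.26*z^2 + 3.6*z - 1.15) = -14.018*z^4 + 11.6332*z^3 + 1.4546*z^2 - 3.733*z + 0.759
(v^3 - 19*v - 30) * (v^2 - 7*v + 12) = v^5 - 7*v^4 - 7*v^3 + 103*v^2 - 18*v - 360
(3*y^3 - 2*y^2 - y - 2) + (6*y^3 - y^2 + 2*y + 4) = 9*y^3 - 3*y^2 + y + 2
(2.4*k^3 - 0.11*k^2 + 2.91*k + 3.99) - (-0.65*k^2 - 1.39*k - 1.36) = 2.4*k^3 + 0.54*k^2 + 4.3*k + 5.35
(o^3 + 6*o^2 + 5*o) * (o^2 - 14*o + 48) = o^5 - 8*o^4 - 31*o^3 + 218*o^2 + 240*o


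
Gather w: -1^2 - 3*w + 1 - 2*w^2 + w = -2*w^2 - 2*w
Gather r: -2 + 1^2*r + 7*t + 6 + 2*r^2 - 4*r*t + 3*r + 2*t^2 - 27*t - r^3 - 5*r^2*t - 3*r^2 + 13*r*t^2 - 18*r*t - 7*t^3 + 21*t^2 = -r^3 + r^2*(-5*t - 1) + r*(13*t^2 - 22*t + 4) - 7*t^3 + 23*t^2 - 20*t + 4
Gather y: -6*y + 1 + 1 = 2 - 6*y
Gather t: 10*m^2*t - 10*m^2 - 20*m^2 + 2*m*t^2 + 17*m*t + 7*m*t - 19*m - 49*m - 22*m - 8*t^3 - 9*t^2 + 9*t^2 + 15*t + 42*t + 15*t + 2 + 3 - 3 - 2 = -30*m^2 + 2*m*t^2 - 90*m - 8*t^3 + t*(10*m^2 + 24*m + 72)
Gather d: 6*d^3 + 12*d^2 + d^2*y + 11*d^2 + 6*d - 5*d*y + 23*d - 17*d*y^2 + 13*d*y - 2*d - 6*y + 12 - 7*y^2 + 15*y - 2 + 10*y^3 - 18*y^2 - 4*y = 6*d^3 + d^2*(y + 23) + d*(-17*y^2 + 8*y + 27) + 10*y^3 - 25*y^2 + 5*y + 10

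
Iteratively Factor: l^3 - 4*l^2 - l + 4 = (l - 1)*(l^2 - 3*l - 4) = (l - 1)*(l + 1)*(l - 4)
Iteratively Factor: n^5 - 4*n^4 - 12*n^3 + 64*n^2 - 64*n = (n - 2)*(n^4 - 2*n^3 - 16*n^2 + 32*n) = n*(n - 2)*(n^3 - 2*n^2 - 16*n + 32) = n*(n - 2)*(n + 4)*(n^2 - 6*n + 8) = n*(n - 4)*(n - 2)*(n + 4)*(n - 2)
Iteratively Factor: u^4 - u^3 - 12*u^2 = (u)*(u^3 - u^2 - 12*u) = u^2*(u^2 - u - 12) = u^2*(u - 4)*(u + 3)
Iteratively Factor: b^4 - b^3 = (b)*(b^3 - b^2) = b^2*(b^2 - b) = b^3*(b - 1)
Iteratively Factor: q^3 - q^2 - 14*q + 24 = (q - 2)*(q^2 + q - 12) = (q - 2)*(q + 4)*(q - 3)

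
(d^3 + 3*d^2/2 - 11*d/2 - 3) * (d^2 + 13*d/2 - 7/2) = d^5 + 8*d^4 + 3*d^3/4 - 44*d^2 - d/4 + 21/2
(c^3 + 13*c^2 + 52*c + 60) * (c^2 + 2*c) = c^5 + 15*c^4 + 78*c^3 + 164*c^2 + 120*c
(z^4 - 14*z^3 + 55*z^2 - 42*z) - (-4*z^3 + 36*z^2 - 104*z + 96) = z^4 - 10*z^3 + 19*z^2 + 62*z - 96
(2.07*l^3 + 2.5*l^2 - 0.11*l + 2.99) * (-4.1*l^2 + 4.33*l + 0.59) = -8.487*l^5 - 1.2869*l^4 + 12.4973*l^3 - 11.2603*l^2 + 12.8818*l + 1.7641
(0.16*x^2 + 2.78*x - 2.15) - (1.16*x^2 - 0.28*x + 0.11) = -1.0*x^2 + 3.06*x - 2.26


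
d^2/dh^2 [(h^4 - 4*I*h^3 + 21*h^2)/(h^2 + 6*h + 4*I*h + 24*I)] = (2*h^6 + h^5*(36 + 24*I) + h^4*(120 + 432*I) + h^3*(-1596 + 1976*I) + h^2*(-3456 - 720*I) + 13824*I*h - 24192)/(h^6 + h^5*(18 + 12*I) + h^4*(60 + 216*I) + h^3*(-648 + 1232*I) + h^2*(-5184 + 1440*I) + h*(-10368 - 6912*I) - 13824*I)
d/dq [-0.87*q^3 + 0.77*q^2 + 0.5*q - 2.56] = -2.61*q^2 + 1.54*q + 0.5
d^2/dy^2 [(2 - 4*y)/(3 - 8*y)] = -64/(8*y - 3)^3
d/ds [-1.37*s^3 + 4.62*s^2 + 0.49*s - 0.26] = -4.11*s^2 + 9.24*s + 0.49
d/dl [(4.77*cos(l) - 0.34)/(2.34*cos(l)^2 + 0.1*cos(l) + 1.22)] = (11.1618*cos(l)^2 - 1.5912*cos(l) - 5.8534)*sin(l)/(5.4756*cos(l)^4 + 0.468*cos(l)^3 + 5.7196*cos(l)^2 + 0.244*cos(l) + 1.4884)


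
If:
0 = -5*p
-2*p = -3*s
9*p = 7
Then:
No Solution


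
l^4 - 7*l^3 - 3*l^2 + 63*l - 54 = (l - 6)*(l - 3)*(l - 1)*(l + 3)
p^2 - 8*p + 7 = (p - 7)*(p - 1)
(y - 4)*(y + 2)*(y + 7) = y^3 + 5*y^2 - 22*y - 56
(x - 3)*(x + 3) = x^2 - 9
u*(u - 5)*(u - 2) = u^3 - 7*u^2 + 10*u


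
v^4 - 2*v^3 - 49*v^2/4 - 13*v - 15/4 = (v - 5)*(v + 1/2)*(v + 1)*(v + 3/2)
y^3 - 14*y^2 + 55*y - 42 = (y - 7)*(y - 6)*(y - 1)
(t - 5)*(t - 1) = t^2 - 6*t + 5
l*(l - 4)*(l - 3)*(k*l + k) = k*l^4 - 6*k*l^3 + 5*k*l^2 + 12*k*l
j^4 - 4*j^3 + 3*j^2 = j^2*(j - 3)*(j - 1)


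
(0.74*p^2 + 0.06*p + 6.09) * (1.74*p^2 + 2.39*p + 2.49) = 1.2876*p^4 + 1.873*p^3 + 12.5826*p^2 + 14.7045*p + 15.1641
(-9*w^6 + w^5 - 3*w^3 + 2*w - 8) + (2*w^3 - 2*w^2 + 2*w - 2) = -9*w^6 + w^5 - w^3 - 2*w^2 + 4*w - 10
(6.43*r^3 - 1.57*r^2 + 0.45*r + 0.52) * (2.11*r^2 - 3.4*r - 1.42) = 13.5673*r^5 - 25.1747*r^4 - 2.8431*r^3 + 1.7966*r^2 - 2.407*r - 0.7384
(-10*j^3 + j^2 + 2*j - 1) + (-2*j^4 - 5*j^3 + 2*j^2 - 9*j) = -2*j^4 - 15*j^3 + 3*j^2 - 7*j - 1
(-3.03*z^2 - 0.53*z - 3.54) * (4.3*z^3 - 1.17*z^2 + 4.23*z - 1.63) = -13.029*z^5 + 1.2661*z^4 - 27.4188*z^3 + 6.8388*z^2 - 14.1103*z + 5.7702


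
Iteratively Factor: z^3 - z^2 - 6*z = (z + 2)*(z^2 - 3*z) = z*(z + 2)*(z - 3)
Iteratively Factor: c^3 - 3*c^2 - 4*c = (c)*(c^2 - 3*c - 4) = c*(c + 1)*(c - 4)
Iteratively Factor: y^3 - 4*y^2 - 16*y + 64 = (y + 4)*(y^2 - 8*y + 16) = (y - 4)*(y + 4)*(y - 4)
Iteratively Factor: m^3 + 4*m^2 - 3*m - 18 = (m + 3)*(m^2 + m - 6) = (m + 3)^2*(m - 2)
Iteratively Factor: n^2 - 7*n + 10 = (n - 2)*(n - 5)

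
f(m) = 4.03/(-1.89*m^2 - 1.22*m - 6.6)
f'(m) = 4.03*(3.78*m + 1.22)/(-1.89*m^2 - 1.22*m - 6.6)^2 = (15.2334*m + 4.9166)/(1.89*m^2 + 1.22*m + 6.6)^2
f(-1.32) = -0.49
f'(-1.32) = -0.22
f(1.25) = -0.36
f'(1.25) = 0.20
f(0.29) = -0.57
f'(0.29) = 0.18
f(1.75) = -0.28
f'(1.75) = 0.15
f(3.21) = -0.13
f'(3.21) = 0.06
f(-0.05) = -0.62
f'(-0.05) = 0.10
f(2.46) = -0.19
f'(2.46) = 0.10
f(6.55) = -0.04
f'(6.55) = 0.01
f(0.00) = -0.61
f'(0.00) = 0.11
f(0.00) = -0.61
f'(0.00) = 0.11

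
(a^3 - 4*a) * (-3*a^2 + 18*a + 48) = -3*a^5 + 18*a^4 + 60*a^3 - 72*a^2 - 192*a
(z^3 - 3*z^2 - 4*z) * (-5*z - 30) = -5*z^4 - 15*z^3 + 110*z^2 + 120*z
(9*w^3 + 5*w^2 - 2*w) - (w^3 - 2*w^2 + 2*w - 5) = 8*w^3 + 7*w^2 - 4*w + 5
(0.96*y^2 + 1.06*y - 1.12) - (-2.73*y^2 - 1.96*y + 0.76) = 3.69*y^2 + 3.02*y - 1.88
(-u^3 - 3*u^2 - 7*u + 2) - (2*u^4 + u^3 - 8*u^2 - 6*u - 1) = -2*u^4 - 2*u^3 + 5*u^2 - u + 3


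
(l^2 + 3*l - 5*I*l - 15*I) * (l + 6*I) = l^3 + 3*l^2 + I*l^2 + 30*l + 3*I*l + 90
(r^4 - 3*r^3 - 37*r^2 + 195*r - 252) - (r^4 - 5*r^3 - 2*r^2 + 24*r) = 2*r^3 - 35*r^2 + 171*r - 252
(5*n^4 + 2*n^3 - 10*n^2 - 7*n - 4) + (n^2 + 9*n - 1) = 5*n^4 + 2*n^3 - 9*n^2 + 2*n - 5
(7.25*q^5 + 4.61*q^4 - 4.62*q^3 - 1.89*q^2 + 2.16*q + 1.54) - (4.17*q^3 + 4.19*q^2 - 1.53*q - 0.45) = 7.25*q^5 + 4.61*q^4 - 8.79*q^3 - 6.08*q^2 + 3.69*q + 1.99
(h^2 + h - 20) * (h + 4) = h^3 + 5*h^2 - 16*h - 80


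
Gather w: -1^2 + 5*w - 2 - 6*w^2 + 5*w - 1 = -6*w^2 + 10*w - 4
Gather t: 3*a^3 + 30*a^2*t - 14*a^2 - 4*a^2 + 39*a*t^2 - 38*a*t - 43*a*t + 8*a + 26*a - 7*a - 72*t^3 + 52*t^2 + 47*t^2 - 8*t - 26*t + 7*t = 3*a^3 - 18*a^2 + 27*a - 72*t^3 + t^2*(39*a + 99) + t*(30*a^2 - 81*a - 27)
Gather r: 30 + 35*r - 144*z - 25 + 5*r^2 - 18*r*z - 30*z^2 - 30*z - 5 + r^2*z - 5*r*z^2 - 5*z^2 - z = r^2*(z + 5) + r*(-5*z^2 - 18*z + 35) - 35*z^2 - 175*z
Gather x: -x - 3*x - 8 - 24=-4*x - 32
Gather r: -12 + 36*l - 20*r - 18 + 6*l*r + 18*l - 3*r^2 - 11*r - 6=54*l - 3*r^2 + r*(6*l - 31) - 36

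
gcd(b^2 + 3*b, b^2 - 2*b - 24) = 1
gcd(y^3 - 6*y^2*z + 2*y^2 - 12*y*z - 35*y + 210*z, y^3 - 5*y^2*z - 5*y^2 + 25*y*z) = y - 5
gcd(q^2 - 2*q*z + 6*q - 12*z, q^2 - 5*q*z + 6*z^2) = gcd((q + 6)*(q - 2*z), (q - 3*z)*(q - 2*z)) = -q + 2*z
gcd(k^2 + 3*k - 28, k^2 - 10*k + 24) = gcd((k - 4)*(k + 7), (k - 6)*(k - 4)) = k - 4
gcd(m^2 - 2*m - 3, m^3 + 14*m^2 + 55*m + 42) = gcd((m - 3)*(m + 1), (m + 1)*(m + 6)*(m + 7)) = m + 1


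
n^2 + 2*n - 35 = (n - 5)*(n + 7)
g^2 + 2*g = g*(g + 2)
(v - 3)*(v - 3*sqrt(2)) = v^2 - 3*sqrt(2)*v - 3*v + 9*sqrt(2)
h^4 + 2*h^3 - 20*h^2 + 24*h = h*(h - 2)^2*(h + 6)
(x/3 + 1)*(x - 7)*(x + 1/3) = x^3/3 - 11*x^2/9 - 67*x/9 - 7/3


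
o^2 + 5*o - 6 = (o - 1)*(o + 6)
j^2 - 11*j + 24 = (j - 8)*(j - 3)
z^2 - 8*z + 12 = (z - 6)*(z - 2)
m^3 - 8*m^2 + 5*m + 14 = (m - 7)*(m - 2)*(m + 1)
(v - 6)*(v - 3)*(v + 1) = v^3 - 8*v^2 + 9*v + 18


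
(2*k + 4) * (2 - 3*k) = -6*k^2 - 8*k + 8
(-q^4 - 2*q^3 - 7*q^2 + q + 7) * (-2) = 2*q^4 + 4*q^3 + 14*q^2 - 2*q - 14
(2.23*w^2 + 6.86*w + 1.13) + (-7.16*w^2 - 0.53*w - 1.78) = -4.93*w^2 + 6.33*w - 0.65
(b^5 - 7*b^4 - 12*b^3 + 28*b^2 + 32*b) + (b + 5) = b^5 - 7*b^4 - 12*b^3 + 28*b^2 + 33*b + 5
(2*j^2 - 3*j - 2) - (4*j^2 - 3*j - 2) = -2*j^2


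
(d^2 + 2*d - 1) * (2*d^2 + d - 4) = 2*d^4 + 5*d^3 - 4*d^2 - 9*d + 4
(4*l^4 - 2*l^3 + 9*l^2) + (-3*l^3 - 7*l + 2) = 4*l^4 - 5*l^3 + 9*l^2 - 7*l + 2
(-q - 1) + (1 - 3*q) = -4*q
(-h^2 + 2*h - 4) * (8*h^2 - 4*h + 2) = -8*h^4 + 20*h^3 - 42*h^2 + 20*h - 8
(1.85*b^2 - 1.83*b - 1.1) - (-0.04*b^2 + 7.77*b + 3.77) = 1.89*b^2 - 9.6*b - 4.87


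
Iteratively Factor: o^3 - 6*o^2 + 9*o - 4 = (o - 1)*(o^2 - 5*o + 4) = (o - 4)*(o - 1)*(o - 1)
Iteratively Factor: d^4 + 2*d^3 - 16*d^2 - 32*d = (d + 4)*(d^3 - 2*d^2 - 8*d) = (d - 4)*(d + 4)*(d^2 + 2*d) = d*(d - 4)*(d + 4)*(d + 2)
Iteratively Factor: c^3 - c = (c + 1)*(c^2 - c) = c*(c + 1)*(c - 1)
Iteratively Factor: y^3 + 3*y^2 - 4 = (y + 2)*(y^2 + y - 2) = (y - 1)*(y + 2)*(y + 2)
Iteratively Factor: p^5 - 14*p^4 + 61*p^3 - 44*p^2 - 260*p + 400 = (p - 2)*(p^4 - 12*p^3 + 37*p^2 + 30*p - 200) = (p - 5)*(p - 2)*(p^3 - 7*p^2 + 2*p + 40) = (p - 5)*(p - 4)*(p - 2)*(p^2 - 3*p - 10) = (p - 5)^2*(p - 4)*(p - 2)*(p + 2)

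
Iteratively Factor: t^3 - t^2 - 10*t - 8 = (t - 4)*(t^2 + 3*t + 2) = (t - 4)*(t + 2)*(t + 1)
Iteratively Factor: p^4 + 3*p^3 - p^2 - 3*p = (p + 1)*(p^3 + 2*p^2 - 3*p) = (p + 1)*(p + 3)*(p^2 - p) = p*(p + 1)*(p + 3)*(p - 1)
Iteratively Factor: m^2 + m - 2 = (m + 2)*(m - 1)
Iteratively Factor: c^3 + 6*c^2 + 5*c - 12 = (c + 4)*(c^2 + 2*c - 3) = (c - 1)*(c + 4)*(c + 3)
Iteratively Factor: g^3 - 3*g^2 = (g)*(g^2 - 3*g) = g^2*(g - 3)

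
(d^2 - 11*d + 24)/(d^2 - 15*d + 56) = (d - 3)/(d - 7)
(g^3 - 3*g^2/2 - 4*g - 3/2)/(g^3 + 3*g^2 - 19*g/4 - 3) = 2*(g^2 - 2*g - 3)/(2*g^2 + 5*g - 12)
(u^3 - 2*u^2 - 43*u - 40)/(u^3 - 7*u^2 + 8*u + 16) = (u^2 - 3*u - 40)/(u^2 - 8*u + 16)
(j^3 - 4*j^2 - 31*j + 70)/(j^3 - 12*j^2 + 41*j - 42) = (j + 5)/(j - 3)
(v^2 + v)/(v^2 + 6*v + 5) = v/(v + 5)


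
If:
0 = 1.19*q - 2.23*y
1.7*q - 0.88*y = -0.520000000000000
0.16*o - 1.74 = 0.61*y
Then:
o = 10.02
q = -0.42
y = -0.23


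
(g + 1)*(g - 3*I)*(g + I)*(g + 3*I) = g^4 + g^3 + I*g^3 + 9*g^2 + I*g^2 + 9*g + 9*I*g + 9*I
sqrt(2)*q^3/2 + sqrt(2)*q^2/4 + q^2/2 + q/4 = q*(q + 1/2)*(sqrt(2)*q/2 + 1/2)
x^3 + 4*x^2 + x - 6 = (x - 1)*(x + 2)*(x + 3)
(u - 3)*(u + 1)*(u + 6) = u^3 + 4*u^2 - 15*u - 18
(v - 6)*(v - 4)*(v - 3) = v^3 - 13*v^2 + 54*v - 72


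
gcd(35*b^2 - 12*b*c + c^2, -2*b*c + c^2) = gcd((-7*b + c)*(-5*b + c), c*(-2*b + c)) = 1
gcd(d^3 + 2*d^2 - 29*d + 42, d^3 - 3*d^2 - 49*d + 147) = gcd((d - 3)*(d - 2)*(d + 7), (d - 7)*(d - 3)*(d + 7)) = d^2 + 4*d - 21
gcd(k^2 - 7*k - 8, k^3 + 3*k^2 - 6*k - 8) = k + 1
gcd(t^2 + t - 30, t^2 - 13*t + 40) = t - 5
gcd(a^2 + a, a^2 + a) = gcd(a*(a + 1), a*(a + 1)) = a^2 + a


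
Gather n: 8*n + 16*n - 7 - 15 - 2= 24*n - 24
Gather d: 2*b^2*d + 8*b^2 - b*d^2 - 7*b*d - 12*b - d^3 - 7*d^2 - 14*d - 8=8*b^2 - 12*b - d^3 + d^2*(-b - 7) + d*(2*b^2 - 7*b - 14) - 8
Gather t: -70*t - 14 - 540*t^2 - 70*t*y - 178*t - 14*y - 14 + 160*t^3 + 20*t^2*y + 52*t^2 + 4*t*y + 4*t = 160*t^3 + t^2*(20*y - 488) + t*(-66*y - 244) - 14*y - 28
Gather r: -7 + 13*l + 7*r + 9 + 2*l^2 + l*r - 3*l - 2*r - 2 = 2*l^2 + 10*l + r*(l + 5)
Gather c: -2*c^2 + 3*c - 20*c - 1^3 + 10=-2*c^2 - 17*c + 9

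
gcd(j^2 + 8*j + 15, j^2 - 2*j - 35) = j + 5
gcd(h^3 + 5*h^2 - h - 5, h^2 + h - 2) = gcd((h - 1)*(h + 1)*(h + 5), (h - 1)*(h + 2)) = h - 1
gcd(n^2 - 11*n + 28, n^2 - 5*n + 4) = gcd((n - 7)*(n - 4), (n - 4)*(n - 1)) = n - 4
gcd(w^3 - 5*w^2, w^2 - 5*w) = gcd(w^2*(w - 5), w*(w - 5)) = w^2 - 5*w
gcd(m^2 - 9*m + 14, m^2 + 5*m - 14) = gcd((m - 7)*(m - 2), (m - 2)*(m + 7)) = m - 2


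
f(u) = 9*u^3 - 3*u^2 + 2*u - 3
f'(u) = 27*u^2 - 6*u + 2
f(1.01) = 5.23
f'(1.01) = 23.48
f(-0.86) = -12.66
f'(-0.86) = 27.13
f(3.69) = 415.72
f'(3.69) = 347.49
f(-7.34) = -3738.33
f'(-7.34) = 1500.68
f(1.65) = 32.56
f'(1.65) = 65.61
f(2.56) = 133.45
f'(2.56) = 163.59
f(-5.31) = -1445.70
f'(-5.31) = 795.15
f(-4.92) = -1157.32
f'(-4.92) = 685.09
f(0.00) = -3.00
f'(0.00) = 2.00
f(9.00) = 6333.00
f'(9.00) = 2135.00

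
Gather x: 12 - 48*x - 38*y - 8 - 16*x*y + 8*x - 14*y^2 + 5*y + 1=x*(-16*y - 40) - 14*y^2 - 33*y + 5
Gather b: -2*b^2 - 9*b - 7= -2*b^2 - 9*b - 7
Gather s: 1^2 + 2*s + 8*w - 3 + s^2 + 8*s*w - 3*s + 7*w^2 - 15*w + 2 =s^2 + s*(8*w - 1) + 7*w^2 - 7*w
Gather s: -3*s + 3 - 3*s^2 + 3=-3*s^2 - 3*s + 6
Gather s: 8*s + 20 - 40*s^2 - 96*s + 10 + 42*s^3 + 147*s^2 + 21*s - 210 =42*s^3 + 107*s^2 - 67*s - 180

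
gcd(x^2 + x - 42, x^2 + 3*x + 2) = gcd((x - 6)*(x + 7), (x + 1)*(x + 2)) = 1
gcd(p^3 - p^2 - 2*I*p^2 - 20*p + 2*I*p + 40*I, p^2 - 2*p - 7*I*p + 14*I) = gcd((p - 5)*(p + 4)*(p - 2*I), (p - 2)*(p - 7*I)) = 1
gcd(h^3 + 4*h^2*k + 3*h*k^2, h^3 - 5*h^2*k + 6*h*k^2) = h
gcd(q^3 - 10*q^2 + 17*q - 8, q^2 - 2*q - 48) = q - 8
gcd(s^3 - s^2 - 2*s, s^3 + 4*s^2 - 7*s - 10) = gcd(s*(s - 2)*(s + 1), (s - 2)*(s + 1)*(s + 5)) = s^2 - s - 2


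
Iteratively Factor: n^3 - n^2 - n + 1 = (n - 1)*(n^2 - 1) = (n - 1)*(n + 1)*(n - 1)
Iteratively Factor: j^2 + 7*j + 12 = (j + 3)*(j + 4)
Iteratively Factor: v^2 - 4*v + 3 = (v - 3)*(v - 1)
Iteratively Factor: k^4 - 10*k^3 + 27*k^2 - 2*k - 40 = (k + 1)*(k^3 - 11*k^2 + 38*k - 40) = (k - 2)*(k + 1)*(k^2 - 9*k + 20) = (k - 4)*(k - 2)*(k + 1)*(k - 5)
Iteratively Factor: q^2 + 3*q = (q)*(q + 3)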